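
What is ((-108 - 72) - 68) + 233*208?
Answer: 48216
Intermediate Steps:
((-108 - 72) - 68) + 233*208 = (-180 - 68) + 48464 = -248 + 48464 = 48216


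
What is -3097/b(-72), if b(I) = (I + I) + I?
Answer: 3097/216 ≈ 14.338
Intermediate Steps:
b(I) = 3*I (b(I) = 2*I + I = 3*I)
-3097/b(-72) = -3097/(3*(-72)) = -3097/(-216) = -3097*(-1/216) = 3097/216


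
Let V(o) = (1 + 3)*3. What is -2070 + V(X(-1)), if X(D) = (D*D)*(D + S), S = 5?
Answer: -2058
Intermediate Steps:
X(D) = D²*(5 + D) (X(D) = (D*D)*(D + 5) = D²*(5 + D))
V(o) = 12 (V(o) = 4*3 = 12)
-2070 + V(X(-1)) = -2070 + 12 = -2058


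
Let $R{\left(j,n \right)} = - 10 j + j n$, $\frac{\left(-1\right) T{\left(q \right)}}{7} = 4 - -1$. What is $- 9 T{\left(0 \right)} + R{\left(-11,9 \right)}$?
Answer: $326$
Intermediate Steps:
$T{\left(q \right)} = -35$ ($T{\left(q \right)} = - 7 \left(4 - -1\right) = - 7 \left(4 + 1\right) = \left(-7\right) 5 = -35$)
$- 9 T{\left(0 \right)} + R{\left(-11,9 \right)} = \left(-9\right) \left(-35\right) - 11 \left(-10 + 9\right) = 315 - -11 = 315 + 11 = 326$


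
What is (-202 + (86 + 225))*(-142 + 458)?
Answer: 34444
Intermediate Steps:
(-202 + (86 + 225))*(-142 + 458) = (-202 + 311)*316 = 109*316 = 34444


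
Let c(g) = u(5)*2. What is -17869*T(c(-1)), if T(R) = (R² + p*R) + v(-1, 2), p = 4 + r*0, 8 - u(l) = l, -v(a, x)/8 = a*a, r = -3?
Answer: -929188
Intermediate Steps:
v(a, x) = -8*a² (v(a, x) = -8*a*a = -8*a²)
u(l) = 8 - l
p = 4 (p = 4 - 3*0 = 4 + 0 = 4)
c(g) = 6 (c(g) = (8 - 1*5)*2 = (8 - 5)*2 = 3*2 = 6)
T(R) = -8 + R² + 4*R (T(R) = (R² + 4*R) - 8*(-1)² = (R² + 4*R) - 8*1 = (R² + 4*R) - 8 = -8 + R² + 4*R)
-17869*T(c(-1)) = -17869*(-8 + 6² + 4*6) = -17869*(-8 + 36 + 24) = -17869*52 = -929188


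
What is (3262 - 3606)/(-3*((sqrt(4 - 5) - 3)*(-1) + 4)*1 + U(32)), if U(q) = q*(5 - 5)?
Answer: 1204/75 + 172*I/75 ≈ 16.053 + 2.2933*I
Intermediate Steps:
U(q) = 0 (U(q) = q*0 = 0)
(3262 - 3606)/(-3*((sqrt(4 - 5) - 3)*(-1) + 4)*1 + U(32)) = (3262 - 3606)/(-3*((sqrt(4 - 5) - 3)*(-1) + 4)*1 + 0) = -344/(-3*((sqrt(-1) - 3)*(-1) + 4)*1 + 0) = -344/(-3*((I - 3)*(-1) + 4)*1 + 0) = -344/(-3*((-3 + I)*(-1) + 4)*1 + 0) = -344/(-3*((3 - I) + 4)*1 + 0) = -344/(-3*(7 - I)*1 + 0) = -344/((-21 + 3*I)*1 + 0) = -344/((-21 + 3*I) + 0) = -344*(-21 - 3*I)/450 = -172*(-21 - 3*I)/225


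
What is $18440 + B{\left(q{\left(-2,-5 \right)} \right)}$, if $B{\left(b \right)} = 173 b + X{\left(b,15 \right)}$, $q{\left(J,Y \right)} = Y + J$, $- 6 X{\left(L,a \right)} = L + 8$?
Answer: $\frac{103373}{6} \approx 17229.0$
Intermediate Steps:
$X{\left(L,a \right)} = - \frac{4}{3} - \frac{L}{6}$ ($X{\left(L,a \right)} = - \frac{L + 8}{6} = - \frac{8 + L}{6} = - \frac{4}{3} - \frac{L}{6}$)
$q{\left(J,Y \right)} = J + Y$
$B{\left(b \right)} = - \frac{4}{3} + \frac{1037 b}{6}$ ($B{\left(b \right)} = 173 b - \left(\frac{4}{3} + \frac{b}{6}\right) = - \frac{4}{3} + \frac{1037 b}{6}$)
$18440 + B{\left(q{\left(-2,-5 \right)} \right)} = 18440 + \left(- \frac{4}{3} + \frac{1037 \left(-2 - 5\right)}{6}\right) = 18440 + \left(- \frac{4}{3} + \frac{1037}{6} \left(-7\right)\right) = 18440 - \frac{7267}{6} = \frac{103373}{6}$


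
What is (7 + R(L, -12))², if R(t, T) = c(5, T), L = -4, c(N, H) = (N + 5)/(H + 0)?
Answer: 1369/36 ≈ 38.028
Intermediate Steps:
c(N, H) = (5 + N)/H
R(t, T) = 10/T (R(t, T) = (5 + 5)/T = 10/T)
(7 + R(L, -12))² = (7 + 10/(-12))² = (7 + 10*(-1/12))² = (7 - ⅚)² = (37/6)² = 1369/36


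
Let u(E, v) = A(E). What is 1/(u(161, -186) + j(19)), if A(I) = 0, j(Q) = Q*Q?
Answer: 1/361 ≈ 0.0027701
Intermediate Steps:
j(Q) = Q²
u(E, v) = 0
1/(u(161, -186) + j(19)) = 1/(0 + 19²) = 1/(0 + 361) = 1/361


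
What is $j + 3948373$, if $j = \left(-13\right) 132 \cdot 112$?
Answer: $3756181$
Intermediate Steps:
$j = -192192$ ($j = \left(-1716\right) 112 = -192192$)
$j + 3948373 = -192192 + 3948373 = 3756181$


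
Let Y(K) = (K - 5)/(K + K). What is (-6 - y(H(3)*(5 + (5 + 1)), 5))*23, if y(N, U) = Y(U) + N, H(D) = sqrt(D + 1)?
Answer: -644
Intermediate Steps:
H(D) = sqrt(1 + D)
Y(K) = (-5 + K)/(2*K) (Y(K) = (-5 + K)/((2*K)) = (-5 + K)*(1/(2*K)) = (-5 + K)/(2*K))
y(N, U) = N + (-5 + U)/(2*U) (y(N, U) = (-5 + U)/(2*U) + N = N + (-5 + U)/(2*U))
(-6 - y(H(3)*(5 + (5 + 1)), 5))*23 = (-6 - (1/2 + sqrt(1 + 3)*(5 + (5 + 1)) - 5/2/5))*23 = (-6 - (1/2 + sqrt(4)*(5 + 6) - 5/2*1/5))*23 = (-6 - (1/2 + 2*11 - 1/2))*23 = (-6 - (1/2 + 22 - 1/2))*23 = (-6 - 1*22)*23 = (-6 - 22)*23 = -28*23 = -644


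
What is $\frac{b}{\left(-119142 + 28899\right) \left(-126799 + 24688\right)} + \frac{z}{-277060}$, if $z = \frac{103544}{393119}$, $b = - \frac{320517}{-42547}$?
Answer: $- \frac{53651826452248339}{56484731127950245564765} \approx -9.4985 \cdot 10^{-7}$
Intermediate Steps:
$b = \frac{320517}{42547}$ ($b = \left(-320517\right) \left(- \frac{1}{42547}\right) = \frac{320517}{42547} \approx 7.5332$)
$z = \frac{103544}{393119}$ ($z = 103544 \cdot \frac{1}{393119} = \frac{103544}{393119} \approx 0.26339$)
$\frac{b}{\left(-119142 + 28899\right) \left(-126799 + 24688\right)} + \frac{z}{-277060} = \frac{320517}{42547 \left(-119142 + 28899\right) \left(-126799 + 24688\right)} + \frac{103544}{393119 \left(-277060\right)} = \frac{320517}{42547 \left(\left(-90243\right) \left(-102111\right)\right)} + \frac{103544}{393119} \left(- \frac{1}{277060}\right) = \frac{320517}{42547 \cdot 9214802973} - \frac{3698}{3889912505} = \frac{320517}{42547} \cdot \frac{1}{9214802973} - \frac{3698}{3889912505} = \frac{11871}{14520823040453} - \frac{3698}{3889912505} = - \frac{53651826452248339}{56484731127950245564765}$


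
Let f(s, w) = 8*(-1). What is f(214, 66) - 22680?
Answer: -22688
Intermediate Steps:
f(s, w) = -8
f(214, 66) - 22680 = -8 - 22680 = -22688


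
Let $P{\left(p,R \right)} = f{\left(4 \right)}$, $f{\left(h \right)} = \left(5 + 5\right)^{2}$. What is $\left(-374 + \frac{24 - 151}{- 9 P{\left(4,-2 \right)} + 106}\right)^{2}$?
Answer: $\frac{88107455241}{630436} \approx 1.3976 \cdot 10^{5}$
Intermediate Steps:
$f{\left(h \right)} = 100$ ($f{\left(h \right)} = 10^{2} = 100$)
$P{\left(p,R \right)} = 100$
$\left(-374 + \frac{24 - 151}{- 9 P{\left(4,-2 \right)} + 106}\right)^{2} = \left(-374 + \frac{24 - 151}{\left(-9\right) 100 + 106}\right)^{2} = \left(-374 - \frac{127}{-900 + 106}\right)^{2} = \left(-374 - \frac{127}{-794}\right)^{2} = \left(-374 - - \frac{127}{794}\right)^{2} = \left(-374 + \frac{127}{794}\right)^{2} = \left(- \frac{296829}{794}\right)^{2} = \frac{88107455241}{630436}$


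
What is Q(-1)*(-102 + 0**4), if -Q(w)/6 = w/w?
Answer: 612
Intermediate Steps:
Q(w) = -6 (Q(w) = -6*w/w = -6*1 = -6)
Q(-1)*(-102 + 0**4) = -6*(-102 + 0**4) = -6*(-102 + 0) = -6*(-102) = 612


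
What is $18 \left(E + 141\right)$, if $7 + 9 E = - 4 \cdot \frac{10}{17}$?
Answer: $\frac{42828}{17} \approx 2519.3$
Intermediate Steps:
$E = - \frac{53}{51}$ ($E = - \frac{7}{9} + \frac{\left(-4\right) \frac{10}{17}}{9} = - \frac{7}{9} + \frac{1}{9} \left(- \frac{40}{17}\right) = - \frac{7}{9} - \frac{40}{153} = - \frac{53}{51} \approx -1.0392$)
$18 \left(E + 141\right) = 18 \left(- \frac{53}{51} + 141\right) = 18 \cdot \frac{7138}{51} = \frac{42828}{17}$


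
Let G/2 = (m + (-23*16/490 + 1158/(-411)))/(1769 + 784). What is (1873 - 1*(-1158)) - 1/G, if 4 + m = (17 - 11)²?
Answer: 5699287279/1908604 ≈ 2986.1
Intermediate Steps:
m = 32 (m = -4 + (17 - 11)² = -4 + 6² = -4 + 36 = 32)
G = 1908604/85691445 (G = 2*((32 + (-23*16/490 + 1158/(-411)))/(1769 + 784)) = 2*((32 + (-368*1/490 + 1158*(-1/411)))/2553) = 2*((32 + (-184/245 - 386/137))*(1/2553)) = 2*((32 - 119778/33565)*(1/2553)) = 2*((954302/33565)*(1/2553)) = 2*(954302/85691445) = 1908604/85691445 ≈ 0.022273)
(1873 - 1*(-1158)) - 1/G = (1873 - 1*(-1158)) - 1/1908604/85691445 = (1873 + 1158) - 1*85691445/1908604 = 3031 - 85691445/1908604 = 5699287279/1908604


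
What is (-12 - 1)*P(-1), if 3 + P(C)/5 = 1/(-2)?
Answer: 455/2 ≈ 227.50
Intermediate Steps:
P(C) = -35/2 (P(C) = -15 + 5/(-2) = -15 + 5*(-1/2) = -15 - 5/2 = -35/2)
(-12 - 1)*P(-1) = (-12 - 1)*(-35/2) = -13*(-35/2) = 455/2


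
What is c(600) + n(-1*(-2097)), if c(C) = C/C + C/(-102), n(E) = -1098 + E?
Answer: 16900/17 ≈ 994.12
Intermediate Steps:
c(C) = 1 - C/102 (c(C) = 1 + C*(-1/102) = 1 - C/102)
c(600) + n(-1*(-2097)) = (1 - 1/102*600) + (-1098 - 1*(-2097)) = (1 - 100/17) + (-1098 + 2097) = -83/17 + 999 = 16900/17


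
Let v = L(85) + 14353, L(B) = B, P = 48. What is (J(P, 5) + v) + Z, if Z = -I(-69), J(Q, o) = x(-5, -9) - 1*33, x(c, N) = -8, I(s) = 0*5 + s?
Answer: 14466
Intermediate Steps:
I(s) = s (I(s) = 0 + s = s)
J(Q, o) = -41 (J(Q, o) = -8 - 1*33 = -8 - 33 = -41)
v = 14438 (v = 85 + 14353 = 14438)
Z = 69 (Z = -1*(-69) = 69)
(J(P, 5) + v) + Z = (-41 + 14438) + 69 = 14397 + 69 = 14466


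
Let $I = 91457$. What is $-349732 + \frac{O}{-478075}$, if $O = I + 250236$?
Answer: $- \frac{167198467593}{478075} \approx -3.4973 \cdot 10^{5}$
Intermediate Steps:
$O = 341693$ ($O = 91457 + 250236 = 341693$)
$-349732 + \frac{O}{-478075} = -349732 + \frac{341693}{-478075} = -349732 + 341693 \left(- \frac{1}{478075}\right) = -349732 - \frac{341693}{478075} = - \frac{167198467593}{478075}$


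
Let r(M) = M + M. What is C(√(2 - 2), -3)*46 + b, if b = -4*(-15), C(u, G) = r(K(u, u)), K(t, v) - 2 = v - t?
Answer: 244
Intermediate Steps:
K(t, v) = 2 + v - t (K(t, v) = 2 + (v - t) = 2 + v - t)
r(M) = 2*M
C(u, G) = 4 (C(u, G) = 2*(2 + u - u) = 2*2 = 4)
b = 60
C(√(2 - 2), -3)*46 + b = 4*46 + 60 = 184 + 60 = 244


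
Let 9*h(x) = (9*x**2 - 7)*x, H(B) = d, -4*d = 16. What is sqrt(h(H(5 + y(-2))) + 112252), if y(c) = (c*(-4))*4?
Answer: 2*sqrt(252430)/3 ≈ 334.95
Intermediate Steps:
d = -4 (d = -1/4*16 = -4)
y(c) = -16*c (y(c) = -4*c*4 = -16*c)
H(B) = -4
h(x) = x*(-7 + 9*x**2)/9 (h(x) = ((9*x**2 - 7)*x)/9 = ((-7 + 9*x**2)*x)/9 = (x*(-7 + 9*x**2))/9 = x*(-7 + 9*x**2)/9)
sqrt(h(H(5 + y(-2))) + 112252) = sqrt(-4*(-7/9 + (-4)**2) + 112252) = sqrt(-4*(-7/9 + 16) + 112252) = sqrt(-4*137/9 + 112252) = sqrt(-548/9 + 112252) = sqrt(1009720/9) = 2*sqrt(252430)/3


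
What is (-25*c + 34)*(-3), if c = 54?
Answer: 3948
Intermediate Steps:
(-25*c + 34)*(-3) = (-25*54 + 34)*(-3) = (-1350 + 34)*(-3) = -1316*(-3) = 3948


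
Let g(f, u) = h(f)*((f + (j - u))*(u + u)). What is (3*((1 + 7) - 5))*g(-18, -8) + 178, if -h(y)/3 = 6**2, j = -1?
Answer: -170894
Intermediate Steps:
h(y) = -108 (h(y) = -3*6**2 = -3*36 = -108)
g(f, u) = -216*u*(-1 + f - u) (g(f, u) = -108*(f + (-1 - u))*(u + u) = -108*(-1 + f - u)*2*u = -216*u*(-1 + f - u))
(3*((1 + 7) - 5))*g(-18, -8) + 178 = (3*((1 + 7) - 5))*(216*(-8)*(1 - 8 - 1*(-18))) + 178 = (3*(8 - 5))*(216*(-8)*(1 - 8 + 18)) + 178 = (3*3)*(216*(-8)*11) + 178 = 9*(-19008) + 178 = -171072 + 178 = -170894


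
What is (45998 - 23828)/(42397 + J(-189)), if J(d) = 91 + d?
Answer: 22170/42299 ≈ 0.52413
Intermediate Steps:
(45998 - 23828)/(42397 + J(-189)) = (45998 - 23828)/(42397 + (91 - 189)) = 22170/(42397 - 98) = 22170/42299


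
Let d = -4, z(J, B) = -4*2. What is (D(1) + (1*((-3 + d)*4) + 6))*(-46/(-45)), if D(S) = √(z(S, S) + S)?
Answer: -1012/45 + 46*I*√7/45 ≈ -22.489 + 2.7045*I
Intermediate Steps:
z(J, B) = -8
D(S) = √(-8 + S)
(D(1) + (1*((-3 + d)*4) + 6))*(-46/(-45)) = (√(-8 + 1) + (1*((-3 - 4)*4) + 6))*(-46/(-45)) = (√(-7) + (1*(-7*4) + 6))*(-46*(-1/45)) = (I*√7 + (1*(-28) + 6))*(46/45) = (I*√7 + (-28 + 6))*(46/45) = (I*√7 - 22)*(46/45) = (-22 + I*√7)*(46/45) = -1012/45 + 46*I*√7/45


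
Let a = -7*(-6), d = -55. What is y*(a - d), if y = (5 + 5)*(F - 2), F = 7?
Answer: 4850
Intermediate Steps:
a = 42
y = 50 (y = (5 + 5)*(7 - 2) = 10*5 = 50)
y*(a - d) = 50*(42 - 1*(-55)) = 50*(42 + 55) = 50*97 = 4850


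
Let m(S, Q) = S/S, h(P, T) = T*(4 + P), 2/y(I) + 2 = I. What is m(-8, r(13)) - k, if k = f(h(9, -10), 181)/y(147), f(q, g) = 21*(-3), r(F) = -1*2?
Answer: 9137/2 ≈ 4568.5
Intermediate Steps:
y(I) = 2/(-2 + I)
r(F) = -2
f(q, g) = -63
m(S, Q) = 1
k = -9135/2 (k = -63/(2/(-2 + 147)) = -63/(2/145) = -63/(2*(1/145)) = -63/2/145 = -63*145/2 = -9135/2 ≈ -4567.5)
m(-8, r(13)) - k = 1 - 1*(-9135/2) = 1 + 9135/2 = 9137/2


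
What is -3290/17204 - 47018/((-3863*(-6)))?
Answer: -221288323/99688578 ≈ -2.2198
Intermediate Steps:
-3290/17204 - 47018/((-3863*(-6))) = -3290*1/17204 - 47018/23178 = -1645/8602 - 47018*1/23178 = -1645/8602 - 23509/11589 = -221288323/99688578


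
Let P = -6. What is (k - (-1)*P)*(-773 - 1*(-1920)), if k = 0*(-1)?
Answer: -6882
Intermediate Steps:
k = 0
(k - (-1)*P)*(-773 - 1*(-1920)) = (0 - (-1)*(-6))*(-773 - 1*(-1920)) = (0 - 1*6)*(-773 + 1920) = (0 - 6)*1147 = -6*1147 = -6882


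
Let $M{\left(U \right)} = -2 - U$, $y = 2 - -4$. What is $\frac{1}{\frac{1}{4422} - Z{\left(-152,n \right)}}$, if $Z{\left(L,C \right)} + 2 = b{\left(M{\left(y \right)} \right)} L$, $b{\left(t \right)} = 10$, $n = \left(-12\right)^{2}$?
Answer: $\frac{4422}{6730285} \approx 0.00065703$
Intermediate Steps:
$y = 6$ ($y = 2 + 4 = 6$)
$n = 144$
$Z{\left(L,C \right)} = -2 + 10 L$
$\frac{1}{\frac{1}{4422} - Z{\left(-152,n \right)}} = \frac{1}{\frac{1}{4422} - \left(-2 + 10 \left(-152\right)\right)} = \frac{1}{\frac{1}{4422} - \left(-2 - 1520\right)} = \frac{1}{\frac{1}{4422} - -1522} = \frac{1}{\frac{1}{4422} + 1522} = \frac{1}{\frac{6730285}{4422}} = \frac{4422}{6730285}$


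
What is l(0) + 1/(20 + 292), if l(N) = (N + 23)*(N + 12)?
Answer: 86113/312 ≈ 276.00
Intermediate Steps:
l(N) = (12 + N)*(23 + N) (l(N) = (23 + N)*(12 + N) = (12 + N)*(23 + N))
l(0) + 1/(20 + 292) = (276 + 0**2 + 35*0) + 1/(20 + 292) = (276 + 0 + 0) + 1/312 = 276 + 1/312 = 86113/312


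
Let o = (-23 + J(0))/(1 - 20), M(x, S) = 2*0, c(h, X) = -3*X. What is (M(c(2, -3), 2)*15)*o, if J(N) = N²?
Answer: 0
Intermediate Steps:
M(x, S) = 0
o = 23/19 (o = (-23 + 0²)/(1 - 20) = (-23 + 0)/(-19) = -23*(-1/19) = 23/19 ≈ 1.2105)
(M(c(2, -3), 2)*15)*o = (0*15)*(23/19) = 0*(23/19) = 0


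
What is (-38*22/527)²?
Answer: 698896/277729 ≈ 2.5165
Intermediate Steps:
(-38*22/527)² = (-836*1/527)² = (-836/527)² = 698896/277729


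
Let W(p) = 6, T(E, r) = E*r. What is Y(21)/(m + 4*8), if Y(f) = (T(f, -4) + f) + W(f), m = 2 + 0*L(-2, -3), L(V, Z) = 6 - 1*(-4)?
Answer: -57/34 ≈ -1.6765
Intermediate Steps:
L(V, Z) = 10 (L(V, Z) = 6 + 4 = 10)
m = 2 (m = 2 + 0*10 = 2 + 0 = 2)
Y(f) = 6 - 3*f (Y(f) = (f*(-4) + f) + 6 = (-4*f + f) + 6 = -3*f + 6 = 6 - 3*f)
Y(21)/(m + 4*8) = (6 - 3*21)/(2 + 4*8) = (6 - 63)/(2 + 32) = -57/34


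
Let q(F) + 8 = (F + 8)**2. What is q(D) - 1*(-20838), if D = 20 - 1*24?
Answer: 20846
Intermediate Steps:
D = -4 (D = 20 - 24 = -4)
q(F) = -8 + (8 + F)**2 (q(F) = -8 + (F + 8)**2 = -8 + (8 + F)**2)
q(D) - 1*(-20838) = (-8 + (8 - 4)**2) - 1*(-20838) = (-8 + 4**2) + 20838 = (-8 + 16) + 20838 = 8 + 20838 = 20846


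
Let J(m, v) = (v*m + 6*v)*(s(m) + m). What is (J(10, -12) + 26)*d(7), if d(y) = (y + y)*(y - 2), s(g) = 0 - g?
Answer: 1820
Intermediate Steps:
s(g) = -g
J(m, v) = 0 (J(m, v) = (v*m + 6*v)*(-m + m) = (m*v + 6*v)*0 = (6*v + m*v)*0 = 0)
d(y) = 2*y*(-2 + y) (d(y) = (2*y)*(-2 + y) = 2*y*(-2 + y))
(J(10, -12) + 26)*d(7) = (0 + 26)*(2*7*(-2 + 7)) = 26*(2*7*5) = 26*70 = 1820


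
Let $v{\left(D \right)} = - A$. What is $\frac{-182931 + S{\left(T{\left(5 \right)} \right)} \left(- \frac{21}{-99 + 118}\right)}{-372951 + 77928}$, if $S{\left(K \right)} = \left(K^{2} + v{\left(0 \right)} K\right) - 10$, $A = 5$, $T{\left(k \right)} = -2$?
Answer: $\frac{1158591}{1868479} \approx 0.62007$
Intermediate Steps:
$v{\left(D \right)} = -5$ ($v{\left(D \right)} = \left(-1\right) 5 = -5$)
$S{\left(K \right)} = -10 + K^{2} - 5 K$ ($S{\left(K \right)} = \left(K^{2} - 5 K\right) - 10 = -10 + K^{2} - 5 K$)
$\frac{-182931 + S{\left(T{\left(5 \right)} \right)} \left(- \frac{21}{-99 + 118}\right)}{-372951 + 77928} = \frac{-182931 + \left(-10 + \left(-2\right)^{2} - -10\right) \left(- \frac{21}{-99 + 118}\right)}{-372951 + 77928} = \frac{-182931 + \left(-10 + 4 + 10\right) \left(- \frac{21}{19}\right)}{-295023} = \left(-182931 + 4 \left(\left(-21\right) \frac{1}{19}\right)\right) \left(- \frac{1}{295023}\right) = \left(-182931 + 4 \left(- \frac{21}{19}\right)\right) \left(- \frac{1}{295023}\right) = \left(-182931 - \frac{84}{19}\right) \left(- \frac{1}{295023}\right) = \left(- \frac{3475773}{19}\right) \left(- \frac{1}{295023}\right) = \frac{1158591}{1868479}$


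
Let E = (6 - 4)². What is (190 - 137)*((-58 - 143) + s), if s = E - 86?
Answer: -14999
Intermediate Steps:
E = 4 (E = 2² = 4)
s = -82 (s = 4 - 86 = -82)
(190 - 137)*((-58 - 143) + s) = (190 - 137)*((-58 - 143) - 82) = 53*(-201 - 82) = 53*(-283) = -14999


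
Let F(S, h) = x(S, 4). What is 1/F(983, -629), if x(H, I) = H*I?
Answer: 1/3932 ≈ 0.00025432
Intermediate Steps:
F(S, h) = 4*S (F(S, h) = S*4 = 4*S)
1/F(983, -629) = 1/(4*983) = 1/3932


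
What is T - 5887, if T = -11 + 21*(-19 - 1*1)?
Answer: -6318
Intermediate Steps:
T = -431 (T = -11 + 21*(-19 - 1) = -11 + 21*(-20) = -11 - 420 = -431)
T - 5887 = -431 - 5887 = -6318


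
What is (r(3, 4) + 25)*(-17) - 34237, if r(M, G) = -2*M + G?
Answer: -34628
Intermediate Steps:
r(M, G) = G - 2*M
(r(3, 4) + 25)*(-17) - 34237 = ((4 - 2*3) + 25)*(-17) - 34237 = ((4 - 6) + 25)*(-17) - 34237 = (-2 + 25)*(-17) - 34237 = 23*(-17) - 34237 = -391 - 34237 = -34628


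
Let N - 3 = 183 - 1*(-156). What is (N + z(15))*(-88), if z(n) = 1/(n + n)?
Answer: -451484/15 ≈ -30099.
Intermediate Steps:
z(n) = 1/(2*n)
N = 342 (N = 3 + (183 - 1*(-156)) = 3 + (183 + 156) = 3 + 339 = 342)
(N + z(15))*(-88) = (342 + (½)/15)*(-88) = (342 + (½)*(1/15))*(-88) = (342 + 1/30)*(-88) = (10261/30)*(-88) = -451484/15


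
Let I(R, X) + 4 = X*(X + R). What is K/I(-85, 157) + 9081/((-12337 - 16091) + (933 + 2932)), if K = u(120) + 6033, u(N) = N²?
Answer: 399280479/277561900 ≈ 1.4385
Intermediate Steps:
K = 20433 (K = 120² + 6033 = 14400 + 6033 = 20433)
I(R, X) = -4 + X*(R + X) (I(R, X) = -4 + X*(X + R) = -4 + X*(R + X))
K/I(-85, 157) + 9081/((-12337 - 16091) + (933 + 2932)) = 20433/(-4 + 157² - 85*157) + 9081/((-12337 - 16091) + (933 + 2932)) = 20433/(-4 + 24649 - 13345) + 9081/(-28428 + 3865) = 20433/11300 + 9081/(-24563) = 20433*(1/11300) + 9081*(-1/24563) = 20433/11300 - 9081/24563 = 399280479/277561900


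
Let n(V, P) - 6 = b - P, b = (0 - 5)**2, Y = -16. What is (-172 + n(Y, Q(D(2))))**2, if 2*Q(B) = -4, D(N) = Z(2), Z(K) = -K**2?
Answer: 19321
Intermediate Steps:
b = 25 (b = (-5)**2 = 25)
D(N) = -4 (D(N) = -1*2**2 = -1*4 = -4)
Q(B) = -2 (Q(B) = (1/2)*(-4) = -2)
n(V, P) = 31 - P (n(V, P) = 6 + (25 - P) = 31 - P)
(-172 + n(Y, Q(D(2))))**2 = (-172 + (31 - 1*(-2)))**2 = (-172 + (31 + 2))**2 = (-172 + 33)**2 = (-139)**2 = 19321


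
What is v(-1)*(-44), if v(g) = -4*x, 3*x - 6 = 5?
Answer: 1936/3 ≈ 645.33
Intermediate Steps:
x = 11/3 (x = 2 + (⅓)*5 = 2 + 5/3 = 11/3 ≈ 3.6667)
v(g) = -44/3 (v(g) = -4*11/3 = -44/3)
v(-1)*(-44) = -44/3*(-44) = 1936/3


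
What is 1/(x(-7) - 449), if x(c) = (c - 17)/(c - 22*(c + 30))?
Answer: -171/76771 ≈ -0.0022274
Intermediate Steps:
x(c) = (-17 + c)/(-660 - 21*c) (x(c) = (-17 + c)/(c - 22*(30 + c)) = (-17 + c)/(c + (-660 - 22*c)) = (-17 + c)/(-660 - 21*c))
1/(x(-7) - 449) = 1/((17 - 1*(-7))/(3*(220 + 7*(-7))) - 449) = 1/((17 + 7)/(3*(220 - 49)) - 449) = 1/((1/3)*24/171 - 449) = 1/((1/3)*(1/171)*24 - 449) = 1/(8/171 - 449) = 1/(-76771/171) = -171/76771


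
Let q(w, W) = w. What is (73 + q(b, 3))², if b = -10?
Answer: 3969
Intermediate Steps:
(73 + q(b, 3))² = (73 - 10)² = 63² = 3969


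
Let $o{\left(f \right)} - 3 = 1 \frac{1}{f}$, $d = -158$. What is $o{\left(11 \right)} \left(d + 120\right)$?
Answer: $- \frac{1292}{11} \approx -117.45$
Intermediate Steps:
$o{\left(f \right)} = 3 + \frac{1}{f}$ ($o{\left(f \right)} = 3 + 1 \frac{1}{f} = 3 + \frac{1}{f}$)
$o{\left(11 \right)} \left(d + 120\right) = \left(3 + \frac{1}{11}\right) \left(-158 + 120\right) = \left(3 + \frac{1}{11}\right) \left(-38\right) = \frac{34}{11} \left(-38\right) = - \frac{1292}{11}$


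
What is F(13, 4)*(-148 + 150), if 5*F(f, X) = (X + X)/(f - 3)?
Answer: 8/25 ≈ 0.32000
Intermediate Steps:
F(f, X) = 2*X/(5*(-3 + f)) (F(f, X) = ((X + X)/(f - 3))/5 = ((2*X)/(-3 + f))/5 = (2*X/(-3 + f))/5 = 2*X/(5*(-3 + f)))
F(13, 4)*(-148 + 150) = ((⅖)*4/(-3 + 13))*(-148 + 150) = ((⅖)*4/10)*2 = ((⅖)*4*(⅒))*2 = (4/25)*2 = 8/25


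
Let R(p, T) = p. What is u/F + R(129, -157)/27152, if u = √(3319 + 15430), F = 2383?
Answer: 129/27152 + √18749/2383 ≈ 0.062211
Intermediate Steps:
u = √18749 ≈ 136.93
u/F + R(129, -157)/27152 = √18749/2383 + 129/27152 = 129/27152 + √18749/2383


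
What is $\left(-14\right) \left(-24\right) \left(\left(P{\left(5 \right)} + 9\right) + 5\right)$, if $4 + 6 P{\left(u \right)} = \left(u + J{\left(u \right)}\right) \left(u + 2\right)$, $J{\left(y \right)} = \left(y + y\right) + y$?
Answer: $12320$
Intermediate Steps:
$J{\left(y \right)} = 3 y$ ($J{\left(y \right)} = 2 y + y = 3 y$)
$P{\left(u \right)} = - \frac{2}{3} + \frac{2 u \left(2 + u\right)}{3}$ ($P{\left(u \right)} = - \frac{2}{3} + \frac{\left(u + 3 u\right) \left(u + 2\right)}{6} = - \frac{2}{3} + \frac{4 u \left(2 + u\right)}{6} = - \frac{2}{3} + \frac{2 u \left(2 + u\right)}{3}$)
$\left(-14\right) \left(-24\right) \left(\left(P{\left(5 \right)} + 9\right) + 5\right) = \left(-14\right) \left(-24\right) \left(\left(\left(- \frac{2}{3} + \frac{2 \cdot 5^{2}}{3} + \frac{4}{3} \cdot 5\right) + 9\right) + 5\right) = 336 \left(\left(\left(- \frac{2}{3} + \frac{2}{3} \cdot 25 + \frac{20}{3}\right) + 9\right) + 5\right) = 336 \left(\left(\left(- \frac{2}{3} + \frac{50}{3} + \frac{20}{3}\right) + 9\right) + 5\right) = 336 \left(\left(\frac{68}{3} + 9\right) + 5\right) = 336 \left(\frac{95}{3} + 5\right) = 336 \cdot \frac{110}{3} = 12320$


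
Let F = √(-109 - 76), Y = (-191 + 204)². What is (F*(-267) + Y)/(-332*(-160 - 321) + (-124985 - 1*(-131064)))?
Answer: 169/165771 - 89*I*√185/55257 ≈ 0.0010195 - 0.021907*I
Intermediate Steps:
Y = 169 (Y = 13² = 169)
F = I*√185 (F = √(-185) = I*√185 ≈ 13.601*I)
(F*(-267) + Y)/(-332*(-160 - 321) + (-124985 - 1*(-131064))) = ((I*√185)*(-267) + 169)/(-332*(-160 - 321) + (-124985 - 1*(-131064))) = (-267*I*√185 + 169)/(-332*(-481) + (-124985 + 131064)) = (169 - 267*I*√185)/(159692 + 6079) = (169 - 267*I*√185)/165771 = (169 - 267*I*√185)*(1/165771) = 169/165771 - 89*I*√185/55257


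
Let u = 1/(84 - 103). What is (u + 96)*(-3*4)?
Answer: -21876/19 ≈ -1151.4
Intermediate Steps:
u = -1/19 (u = 1/(-19) = -1/19 ≈ -0.052632)
(u + 96)*(-3*4) = (-1/19 + 96)*(-3*4) = (1823/19)*(-12) = -21876/19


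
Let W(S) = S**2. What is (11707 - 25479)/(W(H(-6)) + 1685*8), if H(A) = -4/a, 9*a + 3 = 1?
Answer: -3443/3451 ≈ -0.99768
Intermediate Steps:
a = -2/9 (a = -1/3 + (1/9)*1 = -1/3 + 1/9 = -2/9 ≈ -0.22222)
H(A) = 18 (H(A) = -4/(-2/9) = -4*(-9/2) = 18)
(11707 - 25479)/(W(H(-6)) + 1685*8) = (11707 - 25479)/(18**2 + 1685*8) = -13772/(324 + 13480) = -13772/13804 = -13772*1/13804 = -3443/3451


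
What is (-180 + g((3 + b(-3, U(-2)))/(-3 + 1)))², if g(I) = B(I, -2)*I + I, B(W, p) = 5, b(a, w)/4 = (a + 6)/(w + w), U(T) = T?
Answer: 32400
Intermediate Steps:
b(a, w) = 2*(6 + a)/w (b(a, w) = 4*((a + 6)/(w + w)) = 4*((6 + a)/((2*w))) = 4*((6 + a)*(1/(2*w))) = 4*((6 + a)/(2*w)) = 2*(6 + a)/w)
g(I) = 6*I (g(I) = 5*I + I = 6*I)
(-180 + g((3 + b(-3, U(-2)))/(-3 + 1)))² = (-180 + 6*((3 + 2*(6 - 3)/(-2))/(-3 + 1)))² = (-180 + 6*((3 + 2*(-½)*3)/(-2)))² = (-180 + 6*((3 - 3)*(-½)))² = (-180 + 6*(0*(-½)))² = (-180 + 6*0)² = (-180 + 0)² = (-180)² = 32400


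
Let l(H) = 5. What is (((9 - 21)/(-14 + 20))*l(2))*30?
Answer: -300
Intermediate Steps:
(((9 - 21)/(-14 + 20))*l(2))*30 = (((9 - 21)/(-14 + 20))*5)*30 = (-12/6*5)*30 = (-12*⅙*5)*30 = -2*5*30 = -10*30 = -300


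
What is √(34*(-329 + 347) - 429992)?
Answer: 2*I*√107345 ≈ 655.27*I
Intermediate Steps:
√(34*(-329 + 347) - 429992) = √(34*18 - 429992) = √(612 - 429992) = √(-429380) = 2*I*√107345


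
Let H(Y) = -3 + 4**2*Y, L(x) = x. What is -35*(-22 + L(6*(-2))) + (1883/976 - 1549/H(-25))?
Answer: 470330993/393328 ≈ 1195.8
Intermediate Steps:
H(Y) = -3 + 16*Y
-35*(-22 + L(6*(-2))) + (1883/976 - 1549/H(-25)) = -35*(-22 + 6*(-2)) + (1883/976 - 1549/(-3 + 16*(-25))) = -35*(-22 - 12) + (1883*(1/976) - 1549/(-3 - 400)) = -35*(-34) + (1883/976 - 1549/(-403)) = 1190 + (1883/976 - 1549*(-1/403)) = 1190 + (1883/976 + 1549/403) = 1190 + 2270673/393328 = 470330993/393328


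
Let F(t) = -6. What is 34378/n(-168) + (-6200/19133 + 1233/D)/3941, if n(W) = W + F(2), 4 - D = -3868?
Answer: -5018517809803381/25400607732192 ≈ -197.57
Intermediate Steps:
D = 3872 (D = 4 - 1*(-3868) = 4 + 3868 = 3872)
n(W) = -6 + W (n(W) = W - 6 = -6 + W)
34378/n(-168) + (-6200/19133 + 1233/D)/3941 = 34378/(-6 - 168) + (-6200/19133 + 1233/3872)/3941 = 34378/(-174) + (-6200*1/19133 + 1233*(1/3872))*(1/3941) = 34378*(-1/174) + (-6200/19133 + 1233/3872)*(1/3941) = -17189/87 - 415411/74082976*1/3941 = -17189/87 - 415411/291961008416 = -5018517809803381/25400607732192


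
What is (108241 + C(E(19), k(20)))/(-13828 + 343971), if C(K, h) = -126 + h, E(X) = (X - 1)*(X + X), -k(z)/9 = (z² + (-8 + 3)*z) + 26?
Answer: 105181/330143 ≈ 0.31859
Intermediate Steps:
k(z) = -234 - 9*z² + 45*z (k(z) = -9*((z² + (-8 + 3)*z) + 26) = -9*((z² - 5*z) + 26) = -9*(26 + z² - 5*z) = -234 - 9*z² + 45*z)
E(X) = 2*X*(-1 + X) (E(X) = (-1 + X)*(2*X) = 2*X*(-1 + X))
(108241 + C(E(19), k(20)))/(-13828 + 343971) = (108241 + (-126 + (-234 - 9*20² + 45*20)))/(-13828 + 343971) = (108241 + (-126 + (-234 - 9*400 + 900)))/330143 = (108241 + (-126 + (-234 - 3600 + 900)))*(1/330143) = (108241 + (-126 - 2934))*(1/330143) = (108241 - 3060)*(1/330143) = 105181*(1/330143) = 105181/330143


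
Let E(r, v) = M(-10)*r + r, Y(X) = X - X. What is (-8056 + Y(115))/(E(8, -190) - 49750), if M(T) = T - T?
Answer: 212/1309 ≈ 0.16196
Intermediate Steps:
Y(X) = 0
M(T) = 0
E(r, v) = r (E(r, v) = 0*r + r = 0 + r = r)
(-8056 + Y(115))/(E(8, -190) - 49750) = (-8056 + 0)/(8 - 49750) = -8056/(-49742) = -8056*(-1/49742) = 212/1309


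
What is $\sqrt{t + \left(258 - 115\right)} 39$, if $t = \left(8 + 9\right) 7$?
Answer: $39 \sqrt{262} \approx 631.27$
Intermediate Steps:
$t = 119$ ($t = 17 \cdot 7 = 119$)
$\sqrt{t + \left(258 - 115\right)} 39 = \sqrt{119 + \left(258 - 115\right)} 39 = \sqrt{119 + 143} \cdot 39 = \sqrt{262} \cdot 39 = 39 \sqrt{262}$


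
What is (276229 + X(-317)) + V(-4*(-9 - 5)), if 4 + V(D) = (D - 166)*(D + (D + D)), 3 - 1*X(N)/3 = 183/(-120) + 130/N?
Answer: 3268394331/12680 ≈ 2.5776e+5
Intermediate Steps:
X(N) = 543/40 - 390/N (X(N) = 9 - 3*(183/(-120) + 130/N) = 9 - 3*(183*(-1/120) + 130/N) = 9 - 3*(-61/40 + 130/N) = 9 + (183/40 - 390/N) = 543/40 - 390/N)
V(D) = -4 + 3*D*(-166 + D) (V(D) = -4 + (D - 166)*(D + (D + D)) = -4 + (-166 + D)*(D + 2*D) = -4 + (-166 + D)*(3*D) = -4 + 3*D*(-166 + D))
(276229 + X(-317)) + V(-4*(-9 - 5)) = (276229 + (543/40 - 390/(-317))) + (-4 - (-1992)*(-9 - 5) + 3*(-4*(-9 - 5))**2) = (276229 + (543/40 - 390*(-1/317))) + (-4 - (-1992)*(-14) + 3*(-4*(-14))**2) = (276229 + (543/40 + 390/317)) + (-4 - 498*56 + 3*56**2) = (276229 + 187731/12680) + (-4 - 27888 + 3*3136) = 3502771451/12680 + (-4 - 27888 + 9408) = 3502771451/12680 - 18484 = 3268394331/12680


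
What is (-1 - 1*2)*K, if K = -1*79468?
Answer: 238404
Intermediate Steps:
K = -79468
(-1 - 1*2)*K = (-1 - 1*2)*(-79468) = (-1 - 2)*(-79468) = -3*(-79468) = 238404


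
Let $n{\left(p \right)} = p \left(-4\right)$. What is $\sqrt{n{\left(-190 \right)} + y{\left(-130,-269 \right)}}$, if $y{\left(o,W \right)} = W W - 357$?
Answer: $2 \sqrt{18191} \approx 269.75$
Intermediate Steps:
$n{\left(p \right)} = - 4 p$
$y{\left(o,W \right)} = -357 + W^{2}$ ($y{\left(o,W \right)} = W^{2} - 357 = -357 + W^{2}$)
$\sqrt{n{\left(-190 \right)} + y{\left(-130,-269 \right)}} = \sqrt{\left(-4\right) \left(-190\right) - \left(357 - \left(-269\right)^{2}\right)} = \sqrt{760 + \left(-357 + 72361\right)} = \sqrt{760 + 72004} = \sqrt{72764} = 2 \sqrt{18191}$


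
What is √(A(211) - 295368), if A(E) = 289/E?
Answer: I*√13150017749/211 ≈ 543.48*I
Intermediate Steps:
√(A(211) - 295368) = √(289/211 - 295368) = √(-62322359/211) = I*√13150017749/211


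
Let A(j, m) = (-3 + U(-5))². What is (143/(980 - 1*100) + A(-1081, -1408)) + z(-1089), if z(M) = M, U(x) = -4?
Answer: -83187/80 ≈ -1039.8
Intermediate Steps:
A(j, m) = 49 (A(j, m) = (-3 - 4)² = (-7)² = 49)
(143/(980 - 1*100) + A(-1081, -1408)) + z(-1089) = (143/(980 - 1*100) + 49) - 1089 = (143/(980 - 100) + 49) - 1089 = (143/880 + 49) - 1089 = (143*(1/880) + 49) - 1089 = (13/80 + 49) - 1089 = 3933/80 - 1089 = -83187/80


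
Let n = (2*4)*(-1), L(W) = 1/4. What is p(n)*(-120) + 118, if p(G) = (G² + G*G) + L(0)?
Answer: -15272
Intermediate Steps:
L(W) = ¼
n = -8 (n = 8*(-1) = -8)
p(G) = ¼ + 2*G² (p(G) = (G² + G*G) + ¼ = (G² + G²) + ¼ = 2*G² + ¼ = ¼ + 2*G²)
p(n)*(-120) + 118 = (¼ + 2*(-8)²)*(-120) + 118 = (¼ + 2*64)*(-120) + 118 = (¼ + 128)*(-120) + 118 = (513/4)*(-120) + 118 = -15390 + 118 = -15272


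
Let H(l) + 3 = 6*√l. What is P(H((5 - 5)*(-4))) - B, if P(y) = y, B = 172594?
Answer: 0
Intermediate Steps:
H(l) = -3 + 6*√l
P(H((5 - 5)*(-4))) - B = (-3 + 6*√((5 - 5)*(-4))) - 1*172594 = (-3 + 6*√(0*(-4))) - 172594 = (-3 + 6*√0) - 172594 = (-3 + 6*0) - 172594 = (-3 + 0) - 172594 = -3 - 172594 = -172597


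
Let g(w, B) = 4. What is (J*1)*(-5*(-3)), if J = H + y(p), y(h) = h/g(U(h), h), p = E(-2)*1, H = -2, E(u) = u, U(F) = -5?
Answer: -75/2 ≈ -37.500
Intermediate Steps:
p = -2 (p = -2*1 = -2)
y(h) = h/4
J = -5/2 (J = -2 + (¼)*(-2) = -2 - ½ = -5/2 ≈ -2.5000)
(J*1)*(-5*(-3)) = (-5/2*1)*(-5*(-3)) = -5/2*15 = -75/2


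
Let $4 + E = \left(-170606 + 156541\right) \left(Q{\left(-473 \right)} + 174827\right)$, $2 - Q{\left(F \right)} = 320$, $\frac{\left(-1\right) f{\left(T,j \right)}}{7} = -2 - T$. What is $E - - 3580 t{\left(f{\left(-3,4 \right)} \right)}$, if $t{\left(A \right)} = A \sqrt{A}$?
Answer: $-2454469089 - 25060 i \sqrt{7} \approx -2.4545 \cdot 10^{9} - 66303.0 i$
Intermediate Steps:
$f{\left(T,j \right)} = 14 + 7 T$ ($f{\left(T,j \right)} = - 7 \left(-2 - T\right) = 14 + 7 T$)
$t{\left(A \right)} = A^{\frac{3}{2}}$
$Q{\left(F \right)} = -318$ ($Q{\left(F \right)} = 2 - 320 = -318$)
$E = -2454469089$ ($E = -4 + \left(-170606 + 156541\right) \left(-318 + 174827\right) = -4 - 2454469085 = -2454469089$)
$E - - 3580 t{\left(f{\left(-3,4 \right)} \right)} = -2454469089 - - 3580 \left(14 + 7 \left(-3\right)\right)^{\frac{3}{2}} = -2454469089 - - 3580 \left(14 - 21\right)^{\frac{3}{2}} = -2454469089 - - 3580 \left(-7\right)^{\frac{3}{2}} = -2454469089 - - 3580 \left(- 7 i \sqrt{7}\right) = -2454469089 - 25060 i \sqrt{7}$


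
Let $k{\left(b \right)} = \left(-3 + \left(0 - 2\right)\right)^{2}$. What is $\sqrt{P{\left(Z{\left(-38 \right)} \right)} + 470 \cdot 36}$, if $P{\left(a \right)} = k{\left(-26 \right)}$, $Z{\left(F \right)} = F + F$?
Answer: $\sqrt{16945} \approx 130.17$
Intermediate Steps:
$Z{\left(F \right)} = 2 F$
$k{\left(b \right)} = 25$ ($k{\left(b \right)} = \left(-3 + \left(0 - 2\right)\right)^{2} = \left(-3 - 2\right)^{2} = \left(-5\right)^{2} = 25$)
$P{\left(a \right)} = 25$
$\sqrt{P{\left(Z{\left(-38 \right)} \right)} + 470 \cdot 36} = \sqrt{25 + 470 \cdot 36} = \sqrt{25 + 16920} = \sqrt{16945}$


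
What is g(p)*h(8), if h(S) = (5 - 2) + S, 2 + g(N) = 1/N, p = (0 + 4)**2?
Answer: -341/16 ≈ -21.313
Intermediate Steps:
p = 16 (p = 4**2 = 16)
g(N) = -2 + 1/N
h(S) = 3 + S
g(p)*h(8) = (-2 + 1/16)*(3 + 8) = (-2 + 1/16)*11 = -31/16*11 = -341/16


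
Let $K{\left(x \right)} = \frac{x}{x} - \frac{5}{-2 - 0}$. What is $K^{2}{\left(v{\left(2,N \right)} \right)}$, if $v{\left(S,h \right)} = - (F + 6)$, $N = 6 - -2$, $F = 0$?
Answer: $\frac{49}{4} \approx 12.25$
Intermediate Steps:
$N = 8$ ($N = 6 + 2 = 8$)
$v{\left(S,h \right)} = -6$ ($v{\left(S,h \right)} = - (0 + 6) = \left(-1\right) 6 = -6$)
$K{\left(x \right)} = \frac{7}{2}$ ($K{\left(x \right)} = 1 - \frac{5}{-2 + 0} = 1 - \frac{5}{-2} = 1 - - \frac{5}{2} = 1 + \frac{5}{2} = \frac{7}{2}$)
$K^{2}{\left(v{\left(2,N \right)} \right)} = \left(\frac{7}{2}\right)^{2} = \frac{49}{4}$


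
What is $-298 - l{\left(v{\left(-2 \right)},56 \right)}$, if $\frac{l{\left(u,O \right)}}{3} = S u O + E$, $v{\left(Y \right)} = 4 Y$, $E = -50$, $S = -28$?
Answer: $-37780$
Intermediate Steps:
$l{\left(u,O \right)} = -150 - 84 O u$ ($l{\left(u,O \right)} = 3 \left(- 28 u O - 50\right) = 3 \left(- 28 O u - 50\right) = 3 \left(-50 - 28 O u\right) = -150 - 84 O u$)
$-298 - l{\left(v{\left(-2 \right)},56 \right)} = -298 - \left(-150 - 4704 \cdot 4 \left(-2\right)\right) = -298 - \left(-150 - 4704 \left(-8\right)\right) = -298 - \left(-150 + 37632\right) = -298 - 37482 = -37780$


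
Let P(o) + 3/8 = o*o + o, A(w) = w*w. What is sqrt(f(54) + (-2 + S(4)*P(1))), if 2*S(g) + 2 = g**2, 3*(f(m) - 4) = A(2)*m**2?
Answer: 23*sqrt(118)/4 ≈ 62.461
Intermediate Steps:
A(w) = w**2
f(m) = 4 + 4*m**2/3 (f(m) = 4 + (2**2*m**2)/3 = 4 + (4*m**2)/3 = 4 + 4*m**2/3)
S(g) = -1 + g**2/2
P(o) = -3/8 + o + o**2 (P(o) = -3/8 + (o*o + o) = -3/8 + (o**2 + o) = -3/8 + (o + o**2) = -3/8 + o + o**2)
sqrt(f(54) + (-2 + S(4)*P(1))) = sqrt((4 + (4/3)*54**2) + (-2 + (-1 + (1/2)*4**2)*(-3/8 + 1 + 1**2))) = sqrt((4 + (4/3)*2916) + (-2 + (-1 + (1/2)*16)*(-3/8 + 1 + 1))) = sqrt((4 + 3888) + (-2 + (-1 + 8)*(13/8))) = sqrt(3892 + (-2 + 7*(13/8))) = sqrt(3892 + (-2 + 91/8)) = sqrt(3892 + 75/8) = sqrt(31211/8) = 23*sqrt(118)/4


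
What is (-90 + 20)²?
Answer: 4900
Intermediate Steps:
(-90 + 20)² = (-70)² = 4900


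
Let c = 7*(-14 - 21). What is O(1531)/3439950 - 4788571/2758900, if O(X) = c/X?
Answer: -504386273645209/290598438044100 ≈ -1.7357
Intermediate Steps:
c = -245 (c = 7*(-35) = -245)
O(X) = -245/X
O(1531)/3439950 - 4788571/2758900 = -245/1531/3439950 - 4788571/2758900 = -245*1/1531*(1/3439950) - 4788571*1/2758900 = -245/1531*1/3439950 - 4788571/2758900 = -49/1053312690 - 4788571/2758900 = -504386273645209/290598438044100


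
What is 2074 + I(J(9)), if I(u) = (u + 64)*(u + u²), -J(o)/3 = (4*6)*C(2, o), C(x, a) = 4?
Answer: -18512870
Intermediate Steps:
J(o) = -288 (J(o) = -3*4*6*4 = -72*4 = -3*96 = -288)
I(u) = (64 + u)*(u + u²)
2074 + I(J(9)) = 2074 - 288*(64 + (-288)² + 65*(-288)) = 2074 - 288*(64 + 82944 - 18720) = 2074 - 288*64288 = 2074 - 18514944 = -18512870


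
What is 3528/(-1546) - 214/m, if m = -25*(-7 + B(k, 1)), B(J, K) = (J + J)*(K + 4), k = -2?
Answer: -1356122/521775 ≈ -2.5991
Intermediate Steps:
B(J, K) = 2*J*(4 + K) (B(J, K) = (2*J)*(4 + K) = 2*J*(4 + K))
m = 675 (m = -25*(-7 + 2*(-2)*(4 + 1)) = -25*(-7 + 2*(-2)*5) = -25*(-7 - 20) = -25*(-27) = 675)
3528/(-1546) - 214/m = 3528/(-1546) - 214/675 = 3528*(-1/1546) - 214*1/675 = -1764/773 - 214/675 = -1356122/521775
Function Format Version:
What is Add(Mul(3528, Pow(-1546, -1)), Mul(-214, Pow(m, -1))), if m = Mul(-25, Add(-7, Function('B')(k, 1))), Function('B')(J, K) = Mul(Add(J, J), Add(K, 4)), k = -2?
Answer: Rational(-1356122, 521775) ≈ -2.5991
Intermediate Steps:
Function('B')(J, K) = Mul(2, J, Add(4, K)) (Function('B')(J, K) = Mul(Mul(2, J), Add(4, K)) = Mul(2, J, Add(4, K)))
m = 675 (m = Mul(-25, Add(-7, Mul(2, -2, Add(4, 1)))) = Mul(-25, Add(-7, Mul(2, -2, 5))) = Mul(-25, Add(-7, -20)) = Mul(-25, -27) = 675)
Add(Mul(3528, Pow(-1546, -1)), Mul(-214, Pow(m, -1))) = Add(Mul(3528, Pow(-1546, -1)), Mul(-214, Pow(675, -1))) = Add(Mul(3528, Rational(-1, 1546)), Mul(-214, Rational(1, 675))) = Add(Rational(-1764, 773), Rational(-214, 675)) = Rational(-1356122, 521775)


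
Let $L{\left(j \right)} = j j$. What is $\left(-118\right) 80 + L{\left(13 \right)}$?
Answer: $-9271$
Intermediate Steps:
$L{\left(j \right)} = j^{2}$
$\left(-118\right) 80 + L{\left(13 \right)} = \left(-118\right) 80 + 13^{2} = -9440 + 169 = -9271$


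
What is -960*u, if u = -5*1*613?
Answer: 2942400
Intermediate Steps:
u = -3065 (u = -5*613 = -3065)
-960*u = -960*(-3065) = 2942400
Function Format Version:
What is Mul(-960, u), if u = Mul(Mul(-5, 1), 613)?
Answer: 2942400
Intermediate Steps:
u = -3065 (u = Mul(-5, 613) = -3065)
Mul(-960, u) = Mul(-960, -3065) = 2942400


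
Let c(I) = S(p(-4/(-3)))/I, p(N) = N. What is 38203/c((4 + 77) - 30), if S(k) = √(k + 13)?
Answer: 1948353*√129/43 ≈ 5.1463e+5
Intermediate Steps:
S(k) = √(13 + k)
c(I) = √129/(3*I) (c(I) = √(13 - 4/(-3))/I = √(13 - 4*(-⅓))/I = √(13 + 4/3)/I = √(43/3)/I = (√129/3)/I = √129/(3*I))
38203/c((4 + 77) - 30) = 38203/((√129/(3*((4 + 77) - 30)))) = 38203/((√129/(3*(81 - 30)))) = 38203/(((⅓)*√129/51)) = 38203/(((⅓)*√129*(1/51))) = 38203/((√129/153)) = 38203*(51*√129/43) = 1948353*√129/43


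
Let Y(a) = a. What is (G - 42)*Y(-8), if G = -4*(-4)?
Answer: 208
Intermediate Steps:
G = 16
(G - 42)*Y(-8) = (16 - 42)*(-8) = -26*(-8) = 208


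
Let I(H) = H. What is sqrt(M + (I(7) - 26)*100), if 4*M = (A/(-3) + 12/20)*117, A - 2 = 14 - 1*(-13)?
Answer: I*sqrt(54130)/5 ≈ 46.532*I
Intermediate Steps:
A = 29 (A = 2 + (14 - 1*(-13)) = 2 + (14 + 13) = 2 + 27 = 29)
M = -1326/5 (M = ((29/(-3) + 12/20)*117)/4 = ((29*(-1/3) + 12*(1/20))*117)/4 = ((-29/3 + 3/5)*117)/4 = (-136/15*117)/4 = (1/4)*(-5304/5) = -1326/5 ≈ -265.20)
sqrt(M + (I(7) - 26)*100) = sqrt(-1326/5 + (7 - 26)*100) = sqrt(-1326/5 - 19*100) = sqrt(-1326/5 - 1900) = sqrt(-10826/5) = I*sqrt(54130)/5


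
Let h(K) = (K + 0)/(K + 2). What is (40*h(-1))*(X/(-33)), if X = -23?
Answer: -920/33 ≈ -27.879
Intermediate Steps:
h(K) = K/(2 + K)
(40*h(-1))*(X/(-33)) = (40*(-1/(2 - 1)))*(-23/(-33)) = (40*(-1/1))*(-23*(-1/33)) = (40*(-1*1))*(23/33) = (40*(-1))*(23/33) = -40*23/33 = -920/33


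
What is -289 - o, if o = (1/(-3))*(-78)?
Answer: -315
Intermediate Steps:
o = 26 (o = (1*(-⅓))*(-78) = -⅓*(-78) = 26)
-289 - o = -289 - 1*26 = -289 - 26 = -315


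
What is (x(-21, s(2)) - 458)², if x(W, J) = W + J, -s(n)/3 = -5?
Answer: 215296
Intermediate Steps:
s(n) = 15 (s(n) = -3*(-5) = 15)
x(W, J) = J + W
(x(-21, s(2)) - 458)² = ((15 - 21) - 458)² = (-6 - 458)² = (-464)² = 215296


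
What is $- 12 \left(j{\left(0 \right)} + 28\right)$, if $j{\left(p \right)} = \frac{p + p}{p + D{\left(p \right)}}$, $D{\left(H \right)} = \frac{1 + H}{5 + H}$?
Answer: $-336$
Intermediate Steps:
$D{\left(H \right)} = \frac{1 + H}{5 + H}$
$j{\left(p \right)} = \frac{2 p}{p + \frac{1 + p}{5 + p}}$ ($j{\left(p \right)} = \frac{p + p}{p + \frac{1 + p}{5 + p}} = \frac{2 p}{p + \frac{1 + p}{5 + p}}$)
$- 12 \left(j{\left(0 \right)} + 28\right) = - 12 \left(2 \cdot 0 \frac{1}{1 + 0 + 0 \left(5 + 0\right)} \left(5 + 0\right) + 28\right) = - 12 \left(2 \cdot 0 \frac{1}{1 + 0 + 0 \cdot 5} \cdot 5 + 28\right) = - 12 \left(2 \cdot 0 \frac{1}{1 + 0 + 0} \cdot 5 + 28\right) = - 12 \left(2 \cdot 0 \cdot 1^{-1} \cdot 5 + 28\right) = - 12 \left(2 \cdot 0 \cdot 1 \cdot 5 + 28\right) = - 12 \left(0 + 28\right) = \left(-12\right) 28 = -336$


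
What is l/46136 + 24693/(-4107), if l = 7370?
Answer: -184827943/31580092 ≈ -5.8527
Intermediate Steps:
l/46136 + 24693/(-4107) = 7370/46136 + 24693/(-4107) = 7370*(1/46136) + 24693*(-1/4107) = 3685/23068 - 8231/1369 = -184827943/31580092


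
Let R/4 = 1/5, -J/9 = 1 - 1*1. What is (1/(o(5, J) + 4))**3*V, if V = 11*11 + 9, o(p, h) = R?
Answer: 8125/6912 ≈ 1.1755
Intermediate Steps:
J = 0 (J = -9*(1 - 1*1) = -9*(1 - 1) = -9*0 = 0)
R = 4/5 ≈ 0.80000
o(p, h) = 4/5
V = 130 (V = 121 + 9 = 130)
(1/(o(5, J) + 4))**3*V = (1/(4/5 + 4))**3*130 = (1/(24/5))**3*130 = (5/24)**3*130 = (125/13824)*130 = 8125/6912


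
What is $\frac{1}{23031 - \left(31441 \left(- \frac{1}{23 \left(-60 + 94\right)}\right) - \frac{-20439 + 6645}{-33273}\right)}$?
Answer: $\frac{377094}{8700169643} \approx 4.3343 \cdot 10^{-5}$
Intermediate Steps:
$\frac{1}{23031 - \left(31441 \left(- \frac{1}{23 \left(-60 + 94\right)}\right) - \frac{-20439 + 6645}{-33273}\right)} = \frac{1}{23031 - \left(- \frac{4598}{11091} + \frac{31441}{\left(-23\right) 34}\right)} = \frac{1}{23031 - \left(- \frac{4598}{11091} + \frac{31441}{-782}\right)} = \frac{1}{23031 + \left(\left(-31441\right) \left(- \frac{1}{782}\right) + \frac{4598}{11091}\right)} = \frac{1}{23031 + \left(\frac{1367}{34} + \frac{4598}{11091}\right)} = \frac{1}{23031 + \frac{15317729}{377094}} = \frac{1}{\frac{8700169643}{377094}} = \frac{377094}{8700169643}$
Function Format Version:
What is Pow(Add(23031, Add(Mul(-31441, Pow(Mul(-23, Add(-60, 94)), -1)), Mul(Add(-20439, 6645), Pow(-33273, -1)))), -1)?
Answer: Rational(377094, 8700169643) ≈ 4.3343e-5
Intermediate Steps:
Pow(Add(23031, Add(Mul(-31441, Pow(Mul(-23, Add(-60, 94)), -1)), Mul(Add(-20439, 6645), Pow(-33273, -1)))), -1) = Pow(Add(23031, Add(Mul(-31441, Pow(Mul(-23, 34), -1)), Mul(-13794, Rational(-1, 33273)))), -1) = Pow(Add(23031, Add(Mul(-31441, Pow(-782, -1)), Rational(4598, 11091))), -1) = Pow(Add(23031, Add(Mul(-31441, Rational(-1, 782)), Rational(4598, 11091))), -1) = Pow(Add(23031, Add(Rational(1367, 34), Rational(4598, 11091))), -1) = Pow(Add(23031, Rational(15317729, 377094)), -1) = Pow(Rational(8700169643, 377094), -1) = Rational(377094, 8700169643)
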